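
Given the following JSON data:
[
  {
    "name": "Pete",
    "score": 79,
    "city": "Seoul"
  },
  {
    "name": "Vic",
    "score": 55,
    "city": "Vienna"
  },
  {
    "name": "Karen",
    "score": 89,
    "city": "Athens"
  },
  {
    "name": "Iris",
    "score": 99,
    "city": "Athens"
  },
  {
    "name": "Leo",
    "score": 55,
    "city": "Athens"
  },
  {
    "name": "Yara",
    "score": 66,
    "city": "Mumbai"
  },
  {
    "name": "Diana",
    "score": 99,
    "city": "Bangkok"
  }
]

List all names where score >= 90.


Filtering records where score >= 90:
  Pete (score=79) -> no
  Vic (score=55) -> no
  Karen (score=89) -> no
  Iris (score=99) -> YES
  Leo (score=55) -> no
  Yara (score=66) -> no
  Diana (score=99) -> YES


ANSWER: Iris, Diana


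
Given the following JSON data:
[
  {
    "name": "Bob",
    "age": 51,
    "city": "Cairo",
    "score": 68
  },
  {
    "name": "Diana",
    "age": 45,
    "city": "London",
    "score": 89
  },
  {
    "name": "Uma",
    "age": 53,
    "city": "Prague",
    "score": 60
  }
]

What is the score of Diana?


Looking up record where name = Diana
Record index: 1
Field 'score' = 89

ANSWER: 89


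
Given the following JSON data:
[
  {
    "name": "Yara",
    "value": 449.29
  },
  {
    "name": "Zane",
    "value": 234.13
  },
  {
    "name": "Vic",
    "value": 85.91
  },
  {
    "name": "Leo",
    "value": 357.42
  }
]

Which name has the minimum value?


Comparing values:
  Yara: 449.29
  Zane: 234.13
  Vic: 85.91
  Leo: 357.42
Minimum: Vic (85.91)

ANSWER: Vic


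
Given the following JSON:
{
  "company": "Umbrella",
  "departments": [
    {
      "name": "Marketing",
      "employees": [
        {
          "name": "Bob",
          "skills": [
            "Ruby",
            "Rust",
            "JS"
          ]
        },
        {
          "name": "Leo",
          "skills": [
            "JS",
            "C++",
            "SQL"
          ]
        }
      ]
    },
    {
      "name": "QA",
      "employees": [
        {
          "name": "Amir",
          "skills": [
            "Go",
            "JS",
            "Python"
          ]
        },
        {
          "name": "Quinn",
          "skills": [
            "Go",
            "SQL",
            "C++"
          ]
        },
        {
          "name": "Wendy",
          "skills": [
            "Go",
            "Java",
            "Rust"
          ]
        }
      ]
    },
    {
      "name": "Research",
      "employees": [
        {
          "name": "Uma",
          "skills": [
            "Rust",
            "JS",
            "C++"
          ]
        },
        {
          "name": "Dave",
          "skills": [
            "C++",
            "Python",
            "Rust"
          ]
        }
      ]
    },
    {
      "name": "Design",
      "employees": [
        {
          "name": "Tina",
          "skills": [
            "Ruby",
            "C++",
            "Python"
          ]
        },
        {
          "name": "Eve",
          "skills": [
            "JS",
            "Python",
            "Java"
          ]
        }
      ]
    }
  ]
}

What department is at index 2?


Path: departments[2].name
Value: Research

ANSWER: Research


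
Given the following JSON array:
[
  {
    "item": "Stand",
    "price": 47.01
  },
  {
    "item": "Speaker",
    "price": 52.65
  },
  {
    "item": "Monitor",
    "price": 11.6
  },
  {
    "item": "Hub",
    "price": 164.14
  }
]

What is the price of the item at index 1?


Array index 1 -> Speaker
price = 52.65

ANSWER: 52.65


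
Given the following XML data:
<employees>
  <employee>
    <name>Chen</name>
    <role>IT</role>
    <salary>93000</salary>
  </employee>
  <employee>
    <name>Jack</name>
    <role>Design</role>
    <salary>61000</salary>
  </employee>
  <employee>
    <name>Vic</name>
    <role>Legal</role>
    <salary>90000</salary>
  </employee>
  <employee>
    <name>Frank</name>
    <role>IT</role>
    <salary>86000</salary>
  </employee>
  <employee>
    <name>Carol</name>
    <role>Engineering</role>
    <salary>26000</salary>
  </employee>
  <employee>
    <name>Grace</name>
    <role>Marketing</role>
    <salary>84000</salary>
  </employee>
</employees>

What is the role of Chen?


Searching for <employee> with <name>Chen</name>
Found at position 1
<role>IT</role>

ANSWER: IT


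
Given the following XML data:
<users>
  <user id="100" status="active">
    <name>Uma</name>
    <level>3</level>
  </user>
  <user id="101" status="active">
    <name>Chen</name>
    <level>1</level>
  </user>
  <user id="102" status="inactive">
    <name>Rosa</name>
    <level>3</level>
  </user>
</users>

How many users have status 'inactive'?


Counting users with status='inactive':
  Rosa (id=102) -> MATCH
Count: 1

ANSWER: 1


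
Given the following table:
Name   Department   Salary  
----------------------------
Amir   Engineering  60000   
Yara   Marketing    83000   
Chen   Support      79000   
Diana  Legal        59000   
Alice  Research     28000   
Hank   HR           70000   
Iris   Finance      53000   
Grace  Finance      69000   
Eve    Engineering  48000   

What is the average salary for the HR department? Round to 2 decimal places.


HR department members:
  Hank: 70000
Sum = 70000
Count = 1
Average = 70000 / 1 = 70000.00

ANSWER: 70000.00


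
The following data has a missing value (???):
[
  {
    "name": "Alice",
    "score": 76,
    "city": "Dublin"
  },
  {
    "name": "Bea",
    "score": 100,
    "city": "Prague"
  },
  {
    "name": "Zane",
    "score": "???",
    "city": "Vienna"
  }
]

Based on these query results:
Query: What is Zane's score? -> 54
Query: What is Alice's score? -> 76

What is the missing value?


The missing value is Zane's score
From query: Zane's score = 54

ANSWER: 54


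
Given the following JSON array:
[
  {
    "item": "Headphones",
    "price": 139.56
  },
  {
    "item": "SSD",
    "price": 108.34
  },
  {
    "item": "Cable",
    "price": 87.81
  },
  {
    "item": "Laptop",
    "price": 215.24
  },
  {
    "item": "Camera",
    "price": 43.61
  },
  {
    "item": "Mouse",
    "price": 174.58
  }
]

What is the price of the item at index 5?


Array index 5 -> Mouse
price = 174.58

ANSWER: 174.58


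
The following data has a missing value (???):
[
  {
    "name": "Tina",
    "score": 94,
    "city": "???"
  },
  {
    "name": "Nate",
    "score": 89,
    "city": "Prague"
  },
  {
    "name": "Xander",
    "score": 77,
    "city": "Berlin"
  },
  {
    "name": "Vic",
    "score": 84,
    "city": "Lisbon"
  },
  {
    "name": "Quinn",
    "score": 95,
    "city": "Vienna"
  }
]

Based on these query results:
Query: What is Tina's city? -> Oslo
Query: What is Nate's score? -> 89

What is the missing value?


The missing value is Tina's city
From query: Tina's city = Oslo

ANSWER: Oslo


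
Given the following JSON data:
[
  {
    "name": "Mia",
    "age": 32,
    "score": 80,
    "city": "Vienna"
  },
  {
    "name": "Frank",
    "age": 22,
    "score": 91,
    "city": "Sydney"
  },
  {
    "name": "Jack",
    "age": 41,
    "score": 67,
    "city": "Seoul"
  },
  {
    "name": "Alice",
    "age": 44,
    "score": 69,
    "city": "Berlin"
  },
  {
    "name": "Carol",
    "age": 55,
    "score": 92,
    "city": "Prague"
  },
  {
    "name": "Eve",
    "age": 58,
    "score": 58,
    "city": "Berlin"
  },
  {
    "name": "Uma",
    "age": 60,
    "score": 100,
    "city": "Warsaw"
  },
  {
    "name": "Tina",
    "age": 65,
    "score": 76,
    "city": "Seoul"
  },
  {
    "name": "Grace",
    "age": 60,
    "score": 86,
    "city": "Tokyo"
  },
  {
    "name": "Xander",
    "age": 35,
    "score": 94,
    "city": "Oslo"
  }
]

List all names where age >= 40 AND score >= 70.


Checking both conditions:
  Mia (age=32, score=80) -> no
  Frank (age=22, score=91) -> no
  Jack (age=41, score=67) -> no
  Alice (age=44, score=69) -> no
  Carol (age=55, score=92) -> YES
  Eve (age=58, score=58) -> no
  Uma (age=60, score=100) -> YES
  Tina (age=65, score=76) -> YES
  Grace (age=60, score=86) -> YES
  Xander (age=35, score=94) -> no


ANSWER: Carol, Uma, Tina, Grace


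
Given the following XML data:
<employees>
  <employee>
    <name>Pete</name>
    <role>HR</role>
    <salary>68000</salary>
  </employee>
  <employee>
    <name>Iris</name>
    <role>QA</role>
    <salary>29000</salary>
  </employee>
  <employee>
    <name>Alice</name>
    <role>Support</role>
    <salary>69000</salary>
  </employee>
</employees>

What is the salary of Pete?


Searching for <employee> with <name>Pete</name>
Found at position 1
<salary>68000</salary>

ANSWER: 68000


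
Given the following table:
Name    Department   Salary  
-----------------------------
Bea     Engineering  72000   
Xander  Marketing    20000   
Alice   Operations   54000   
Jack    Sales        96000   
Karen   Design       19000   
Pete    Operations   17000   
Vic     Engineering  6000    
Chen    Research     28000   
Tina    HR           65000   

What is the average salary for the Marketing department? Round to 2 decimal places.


Marketing department members:
  Xander: 20000
Sum = 20000
Count = 1
Average = 20000 / 1 = 20000.00

ANSWER: 20000.00


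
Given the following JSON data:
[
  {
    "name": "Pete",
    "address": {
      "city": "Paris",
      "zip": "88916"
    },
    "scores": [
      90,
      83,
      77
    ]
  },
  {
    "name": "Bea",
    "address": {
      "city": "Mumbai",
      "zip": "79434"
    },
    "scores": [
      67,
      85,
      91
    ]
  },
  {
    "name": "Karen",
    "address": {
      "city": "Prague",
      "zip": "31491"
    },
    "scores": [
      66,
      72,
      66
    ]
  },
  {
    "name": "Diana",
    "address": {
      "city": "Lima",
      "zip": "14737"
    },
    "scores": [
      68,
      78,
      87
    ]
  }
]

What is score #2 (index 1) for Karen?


Path: records[2].scores[1]
Value: 72

ANSWER: 72


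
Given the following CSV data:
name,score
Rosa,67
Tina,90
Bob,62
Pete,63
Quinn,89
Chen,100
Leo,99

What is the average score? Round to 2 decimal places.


Scores: 67, 90, 62, 63, 89, 100, 99
Sum = 570
Count = 7
Average = 570 / 7 = 81.43

ANSWER: 81.43


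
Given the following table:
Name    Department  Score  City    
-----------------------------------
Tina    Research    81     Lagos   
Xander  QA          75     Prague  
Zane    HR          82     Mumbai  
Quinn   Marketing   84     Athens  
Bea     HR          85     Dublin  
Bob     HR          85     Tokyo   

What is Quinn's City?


Row 4: Quinn
City = Athens

ANSWER: Athens


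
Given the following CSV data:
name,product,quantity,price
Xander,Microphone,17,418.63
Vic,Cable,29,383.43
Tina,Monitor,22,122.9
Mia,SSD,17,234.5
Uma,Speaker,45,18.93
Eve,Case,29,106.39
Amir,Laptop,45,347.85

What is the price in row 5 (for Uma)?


Row 5: Uma
Column 'price' = 18.93

ANSWER: 18.93


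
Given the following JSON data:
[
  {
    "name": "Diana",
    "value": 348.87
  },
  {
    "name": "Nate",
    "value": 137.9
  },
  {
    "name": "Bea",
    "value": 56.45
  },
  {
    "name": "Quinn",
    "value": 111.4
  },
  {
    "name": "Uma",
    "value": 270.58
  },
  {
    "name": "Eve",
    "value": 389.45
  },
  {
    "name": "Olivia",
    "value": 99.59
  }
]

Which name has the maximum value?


Comparing values:
  Diana: 348.87
  Nate: 137.9
  Bea: 56.45
  Quinn: 111.4
  Uma: 270.58
  Eve: 389.45
  Olivia: 99.59
Maximum: Eve (389.45)

ANSWER: Eve


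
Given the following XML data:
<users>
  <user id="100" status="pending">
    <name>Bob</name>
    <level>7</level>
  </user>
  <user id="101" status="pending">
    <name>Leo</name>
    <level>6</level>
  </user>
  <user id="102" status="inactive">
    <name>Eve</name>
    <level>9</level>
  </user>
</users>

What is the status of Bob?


Finding user with name = Bob
user id="100" status="pending"

ANSWER: pending


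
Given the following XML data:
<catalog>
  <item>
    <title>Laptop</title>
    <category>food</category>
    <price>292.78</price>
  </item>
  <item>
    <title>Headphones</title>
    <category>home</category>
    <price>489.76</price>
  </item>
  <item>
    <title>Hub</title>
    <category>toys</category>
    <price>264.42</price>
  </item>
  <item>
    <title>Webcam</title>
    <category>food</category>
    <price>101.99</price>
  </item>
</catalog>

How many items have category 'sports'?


Scanning <item> elements for <category>sports</category>:
Count: 0

ANSWER: 0


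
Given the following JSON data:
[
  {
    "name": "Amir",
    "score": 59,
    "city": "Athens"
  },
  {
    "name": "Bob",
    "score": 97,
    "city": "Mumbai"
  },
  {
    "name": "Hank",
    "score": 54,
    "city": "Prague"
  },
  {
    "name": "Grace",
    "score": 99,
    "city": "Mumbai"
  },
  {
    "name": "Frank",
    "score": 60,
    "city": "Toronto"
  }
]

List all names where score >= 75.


Filtering records where score >= 75:
  Amir (score=59) -> no
  Bob (score=97) -> YES
  Hank (score=54) -> no
  Grace (score=99) -> YES
  Frank (score=60) -> no


ANSWER: Bob, Grace


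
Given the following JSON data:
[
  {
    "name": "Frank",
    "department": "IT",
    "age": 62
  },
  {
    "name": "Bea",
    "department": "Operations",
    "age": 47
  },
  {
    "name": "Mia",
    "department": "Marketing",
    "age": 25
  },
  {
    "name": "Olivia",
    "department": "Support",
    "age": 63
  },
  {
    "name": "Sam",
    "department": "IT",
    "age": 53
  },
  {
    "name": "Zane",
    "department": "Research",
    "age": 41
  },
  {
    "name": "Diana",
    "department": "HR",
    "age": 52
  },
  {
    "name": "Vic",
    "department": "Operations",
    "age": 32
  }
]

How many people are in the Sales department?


Scanning records for department = Sales
  No matches found
Count: 0

ANSWER: 0


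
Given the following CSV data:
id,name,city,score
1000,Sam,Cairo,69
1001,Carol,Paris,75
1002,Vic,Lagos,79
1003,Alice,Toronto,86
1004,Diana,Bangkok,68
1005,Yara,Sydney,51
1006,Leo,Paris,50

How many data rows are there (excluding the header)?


Counting rows (excluding header):
Header: id,name,city,score
Data rows: 7

ANSWER: 7


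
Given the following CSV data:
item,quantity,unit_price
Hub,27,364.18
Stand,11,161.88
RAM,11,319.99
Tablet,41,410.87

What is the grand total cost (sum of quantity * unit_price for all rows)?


Computing row totals:
  Hub: 27 * 364.18 = 9832.86
  Stand: 11 * 161.88 = 1780.68
  RAM: 11 * 319.99 = 3519.89
  Tablet: 41 * 410.87 = 16845.67
Grand total = 9832.86 + 1780.68 + 3519.89 + 16845.67 = 31979.1

ANSWER: 31979.1


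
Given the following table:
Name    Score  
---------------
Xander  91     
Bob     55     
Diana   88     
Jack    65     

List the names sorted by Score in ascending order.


Sorting by Score (ascending):
  Bob: 55
  Jack: 65
  Diana: 88
  Xander: 91


ANSWER: Bob, Jack, Diana, Xander


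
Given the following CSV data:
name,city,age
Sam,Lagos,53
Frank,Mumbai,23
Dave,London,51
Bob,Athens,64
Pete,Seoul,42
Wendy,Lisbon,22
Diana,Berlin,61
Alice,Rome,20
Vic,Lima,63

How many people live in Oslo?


Scanning city column for 'Oslo':
Total matches: 0

ANSWER: 0


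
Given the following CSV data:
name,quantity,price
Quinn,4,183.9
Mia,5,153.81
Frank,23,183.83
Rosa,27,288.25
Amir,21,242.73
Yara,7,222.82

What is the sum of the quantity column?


Values in 'quantity' column:
  Row 1: 4
  Row 2: 5
  Row 3: 23
  Row 4: 27
  Row 5: 21
  Row 6: 7
Sum = 4 + 5 + 23 + 27 + 21 + 7 = 87

ANSWER: 87


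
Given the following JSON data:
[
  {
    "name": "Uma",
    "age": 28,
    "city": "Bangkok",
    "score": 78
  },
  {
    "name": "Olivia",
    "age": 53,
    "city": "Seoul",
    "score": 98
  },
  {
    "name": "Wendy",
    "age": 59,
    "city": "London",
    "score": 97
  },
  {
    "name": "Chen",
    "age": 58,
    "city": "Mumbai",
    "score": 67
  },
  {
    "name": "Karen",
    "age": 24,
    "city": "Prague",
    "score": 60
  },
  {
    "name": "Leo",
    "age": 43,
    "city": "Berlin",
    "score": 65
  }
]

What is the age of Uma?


Looking up record where name = Uma
Record index: 0
Field 'age' = 28

ANSWER: 28


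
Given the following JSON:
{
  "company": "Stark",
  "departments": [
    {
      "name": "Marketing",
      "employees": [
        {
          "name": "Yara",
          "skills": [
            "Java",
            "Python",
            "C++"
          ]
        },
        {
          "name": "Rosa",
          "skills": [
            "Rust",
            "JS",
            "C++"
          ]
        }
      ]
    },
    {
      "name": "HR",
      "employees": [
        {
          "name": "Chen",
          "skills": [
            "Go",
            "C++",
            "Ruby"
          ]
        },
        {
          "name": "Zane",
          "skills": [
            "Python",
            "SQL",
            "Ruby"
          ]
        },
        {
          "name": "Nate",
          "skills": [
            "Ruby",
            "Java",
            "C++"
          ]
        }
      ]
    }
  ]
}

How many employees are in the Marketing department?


Path: departments[0].employees
Count: 2

ANSWER: 2


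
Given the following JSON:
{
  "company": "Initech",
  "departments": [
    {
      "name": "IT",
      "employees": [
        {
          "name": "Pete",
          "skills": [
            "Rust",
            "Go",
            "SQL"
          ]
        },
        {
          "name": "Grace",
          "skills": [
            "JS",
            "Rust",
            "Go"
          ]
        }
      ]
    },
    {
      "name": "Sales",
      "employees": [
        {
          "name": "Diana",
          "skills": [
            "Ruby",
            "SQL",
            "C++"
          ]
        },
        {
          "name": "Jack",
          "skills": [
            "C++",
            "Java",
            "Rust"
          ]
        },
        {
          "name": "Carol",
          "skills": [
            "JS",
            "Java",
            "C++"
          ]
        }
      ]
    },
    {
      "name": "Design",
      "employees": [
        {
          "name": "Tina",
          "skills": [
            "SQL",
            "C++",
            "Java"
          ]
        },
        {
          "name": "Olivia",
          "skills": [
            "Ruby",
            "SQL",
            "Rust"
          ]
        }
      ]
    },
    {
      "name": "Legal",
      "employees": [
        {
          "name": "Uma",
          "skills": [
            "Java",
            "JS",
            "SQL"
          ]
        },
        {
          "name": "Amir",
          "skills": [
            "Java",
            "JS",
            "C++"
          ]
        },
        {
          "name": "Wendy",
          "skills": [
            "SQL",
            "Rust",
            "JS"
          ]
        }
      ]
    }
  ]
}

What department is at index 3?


Path: departments[3].name
Value: Legal

ANSWER: Legal


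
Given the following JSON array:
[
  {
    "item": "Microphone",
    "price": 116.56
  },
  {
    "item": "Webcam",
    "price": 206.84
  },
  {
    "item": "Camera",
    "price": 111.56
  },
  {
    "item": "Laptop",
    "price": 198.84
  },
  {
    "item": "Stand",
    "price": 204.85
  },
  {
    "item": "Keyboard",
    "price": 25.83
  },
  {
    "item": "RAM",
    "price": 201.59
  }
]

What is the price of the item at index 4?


Array index 4 -> Stand
price = 204.85

ANSWER: 204.85


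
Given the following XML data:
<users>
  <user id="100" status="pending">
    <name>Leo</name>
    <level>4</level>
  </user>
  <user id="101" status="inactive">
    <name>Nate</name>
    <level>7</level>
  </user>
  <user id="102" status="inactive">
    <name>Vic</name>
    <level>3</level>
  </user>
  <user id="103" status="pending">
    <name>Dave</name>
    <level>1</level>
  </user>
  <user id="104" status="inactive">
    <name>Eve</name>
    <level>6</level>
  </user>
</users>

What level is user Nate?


Finding user: Nate
<level>7</level>

ANSWER: 7


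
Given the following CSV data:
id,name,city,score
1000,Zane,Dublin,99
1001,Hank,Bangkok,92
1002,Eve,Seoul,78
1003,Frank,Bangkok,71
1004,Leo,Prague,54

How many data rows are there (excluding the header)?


Counting rows (excluding header):
Header: id,name,city,score
Data rows: 5

ANSWER: 5


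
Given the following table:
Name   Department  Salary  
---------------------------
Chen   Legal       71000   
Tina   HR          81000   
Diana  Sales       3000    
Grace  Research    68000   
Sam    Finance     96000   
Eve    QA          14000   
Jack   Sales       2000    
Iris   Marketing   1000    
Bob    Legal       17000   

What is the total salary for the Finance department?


Finance department members:
  Sam: 96000
Total = 96000 = 96000

ANSWER: 96000


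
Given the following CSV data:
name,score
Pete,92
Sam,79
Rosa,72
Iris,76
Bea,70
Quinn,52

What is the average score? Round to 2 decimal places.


Scores: 92, 79, 72, 76, 70, 52
Sum = 441
Count = 6
Average = 441 / 6 = 73.50

ANSWER: 73.50


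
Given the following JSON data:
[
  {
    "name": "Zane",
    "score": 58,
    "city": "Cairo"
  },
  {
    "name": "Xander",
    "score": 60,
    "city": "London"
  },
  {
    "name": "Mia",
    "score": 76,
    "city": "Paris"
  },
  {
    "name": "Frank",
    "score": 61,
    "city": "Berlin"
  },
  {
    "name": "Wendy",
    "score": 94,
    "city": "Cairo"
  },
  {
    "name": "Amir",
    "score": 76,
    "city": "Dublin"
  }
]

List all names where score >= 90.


Filtering records where score >= 90:
  Zane (score=58) -> no
  Xander (score=60) -> no
  Mia (score=76) -> no
  Frank (score=61) -> no
  Wendy (score=94) -> YES
  Amir (score=76) -> no


ANSWER: Wendy


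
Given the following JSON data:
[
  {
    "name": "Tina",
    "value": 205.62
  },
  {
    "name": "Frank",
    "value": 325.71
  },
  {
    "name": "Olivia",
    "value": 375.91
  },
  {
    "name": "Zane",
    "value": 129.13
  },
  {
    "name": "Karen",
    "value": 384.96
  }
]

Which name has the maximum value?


Comparing values:
  Tina: 205.62
  Frank: 325.71
  Olivia: 375.91
  Zane: 129.13
  Karen: 384.96
Maximum: Karen (384.96)

ANSWER: Karen


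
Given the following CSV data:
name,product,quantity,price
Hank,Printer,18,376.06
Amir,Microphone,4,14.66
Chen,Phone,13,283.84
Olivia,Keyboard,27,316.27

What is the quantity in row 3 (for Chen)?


Row 3: Chen
Column 'quantity' = 13

ANSWER: 13


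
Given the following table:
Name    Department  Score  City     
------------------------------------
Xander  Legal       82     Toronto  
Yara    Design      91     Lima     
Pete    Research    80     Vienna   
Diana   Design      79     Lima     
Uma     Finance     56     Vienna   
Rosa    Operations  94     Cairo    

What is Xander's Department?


Row 1: Xander
Department = Legal

ANSWER: Legal


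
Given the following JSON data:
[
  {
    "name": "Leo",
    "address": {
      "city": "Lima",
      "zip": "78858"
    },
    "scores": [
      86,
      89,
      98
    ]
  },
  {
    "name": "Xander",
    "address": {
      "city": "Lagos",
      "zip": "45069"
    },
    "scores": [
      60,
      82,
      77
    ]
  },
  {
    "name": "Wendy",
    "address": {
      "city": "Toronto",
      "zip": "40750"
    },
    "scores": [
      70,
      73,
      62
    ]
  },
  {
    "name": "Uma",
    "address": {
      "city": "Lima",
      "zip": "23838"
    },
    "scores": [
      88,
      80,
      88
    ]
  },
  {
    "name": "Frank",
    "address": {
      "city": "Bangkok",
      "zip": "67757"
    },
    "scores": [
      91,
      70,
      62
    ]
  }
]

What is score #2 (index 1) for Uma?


Path: records[3].scores[1]
Value: 80

ANSWER: 80


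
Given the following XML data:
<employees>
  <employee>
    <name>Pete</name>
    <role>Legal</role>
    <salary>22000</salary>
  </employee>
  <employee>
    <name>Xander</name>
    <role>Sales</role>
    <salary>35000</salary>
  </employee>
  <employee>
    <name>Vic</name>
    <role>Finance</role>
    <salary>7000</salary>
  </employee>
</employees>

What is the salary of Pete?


Searching for <employee> with <name>Pete</name>
Found at position 1
<salary>22000</salary>

ANSWER: 22000


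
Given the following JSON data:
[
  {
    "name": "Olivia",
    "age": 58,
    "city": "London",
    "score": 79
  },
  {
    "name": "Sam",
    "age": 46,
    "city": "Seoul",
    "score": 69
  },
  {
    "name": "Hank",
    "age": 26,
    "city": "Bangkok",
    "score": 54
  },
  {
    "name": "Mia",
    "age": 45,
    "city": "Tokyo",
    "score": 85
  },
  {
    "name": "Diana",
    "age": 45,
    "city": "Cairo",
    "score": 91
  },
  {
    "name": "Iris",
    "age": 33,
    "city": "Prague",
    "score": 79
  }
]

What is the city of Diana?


Looking up record where name = Diana
Record index: 4
Field 'city' = Cairo

ANSWER: Cairo


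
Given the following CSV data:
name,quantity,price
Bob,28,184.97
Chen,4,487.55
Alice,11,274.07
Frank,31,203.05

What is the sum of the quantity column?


Values in 'quantity' column:
  Row 1: 28
  Row 2: 4
  Row 3: 11
  Row 4: 31
Sum = 28 + 4 + 11 + 31 = 74

ANSWER: 74


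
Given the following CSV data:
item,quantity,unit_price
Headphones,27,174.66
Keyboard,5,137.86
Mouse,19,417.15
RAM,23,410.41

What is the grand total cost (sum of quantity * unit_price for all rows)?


Computing row totals:
  Headphones: 27 * 174.66 = 4715.82
  Keyboard: 5 * 137.86 = 689.3
  Mouse: 19 * 417.15 = 7925.85
  RAM: 23 * 410.41 = 9439.43
Grand total = 4715.82 + 689.3 + 7925.85 + 9439.43 = 22770.4

ANSWER: 22770.4


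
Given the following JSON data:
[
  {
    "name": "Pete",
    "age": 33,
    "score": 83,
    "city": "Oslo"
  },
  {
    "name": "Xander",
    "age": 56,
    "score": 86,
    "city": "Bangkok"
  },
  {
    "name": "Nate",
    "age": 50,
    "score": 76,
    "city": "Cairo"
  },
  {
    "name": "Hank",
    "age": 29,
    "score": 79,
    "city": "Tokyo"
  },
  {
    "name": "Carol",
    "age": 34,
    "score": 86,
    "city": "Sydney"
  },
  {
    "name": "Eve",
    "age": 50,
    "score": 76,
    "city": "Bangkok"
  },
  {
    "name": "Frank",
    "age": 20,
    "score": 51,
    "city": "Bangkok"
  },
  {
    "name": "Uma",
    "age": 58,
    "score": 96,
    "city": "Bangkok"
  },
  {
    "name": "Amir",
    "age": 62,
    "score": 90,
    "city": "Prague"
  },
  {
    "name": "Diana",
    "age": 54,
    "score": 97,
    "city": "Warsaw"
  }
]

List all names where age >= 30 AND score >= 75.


Checking both conditions:
  Pete (age=33, score=83) -> YES
  Xander (age=56, score=86) -> YES
  Nate (age=50, score=76) -> YES
  Hank (age=29, score=79) -> no
  Carol (age=34, score=86) -> YES
  Eve (age=50, score=76) -> YES
  Frank (age=20, score=51) -> no
  Uma (age=58, score=96) -> YES
  Amir (age=62, score=90) -> YES
  Diana (age=54, score=97) -> YES


ANSWER: Pete, Xander, Nate, Carol, Eve, Uma, Amir, Diana


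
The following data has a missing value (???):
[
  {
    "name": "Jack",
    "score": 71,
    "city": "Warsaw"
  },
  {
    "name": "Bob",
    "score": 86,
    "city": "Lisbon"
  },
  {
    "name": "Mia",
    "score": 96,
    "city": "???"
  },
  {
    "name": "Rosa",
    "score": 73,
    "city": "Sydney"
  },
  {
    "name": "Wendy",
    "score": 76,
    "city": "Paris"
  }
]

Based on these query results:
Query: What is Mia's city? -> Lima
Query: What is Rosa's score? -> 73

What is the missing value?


The missing value is Mia's city
From query: Mia's city = Lima

ANSWER: Lima


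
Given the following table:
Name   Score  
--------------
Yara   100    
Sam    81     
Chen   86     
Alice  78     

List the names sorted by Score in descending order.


Sorting by Score (descending):
  Yara: 100
  Chen: 86
  Sam: 81
  Alice: 78


ANSWER: Yara, Chen, Sam, Alice


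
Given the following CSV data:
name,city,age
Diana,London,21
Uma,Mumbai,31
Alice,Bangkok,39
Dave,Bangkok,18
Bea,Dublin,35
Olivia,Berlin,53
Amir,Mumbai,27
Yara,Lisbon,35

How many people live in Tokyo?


Scanning city column for 'Tokyo':
Total matches: 0

ANSWER: 0


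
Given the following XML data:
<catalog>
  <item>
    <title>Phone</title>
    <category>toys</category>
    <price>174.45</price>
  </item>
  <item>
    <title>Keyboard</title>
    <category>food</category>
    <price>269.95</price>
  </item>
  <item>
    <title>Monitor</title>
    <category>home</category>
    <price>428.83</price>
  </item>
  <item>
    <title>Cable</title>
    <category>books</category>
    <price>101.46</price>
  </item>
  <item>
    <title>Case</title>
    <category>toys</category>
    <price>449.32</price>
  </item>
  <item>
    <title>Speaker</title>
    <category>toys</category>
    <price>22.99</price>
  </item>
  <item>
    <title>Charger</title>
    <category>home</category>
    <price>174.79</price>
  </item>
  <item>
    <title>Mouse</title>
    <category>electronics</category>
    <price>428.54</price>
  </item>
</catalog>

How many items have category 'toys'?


Scanning <item> elements for <category>toys</category>:
  Item 1: Phone -> MATCH
  Item 5: Case -> MATCH
  Item 6: Speaker -> MATCH
Count: 3

ANSWER: 3


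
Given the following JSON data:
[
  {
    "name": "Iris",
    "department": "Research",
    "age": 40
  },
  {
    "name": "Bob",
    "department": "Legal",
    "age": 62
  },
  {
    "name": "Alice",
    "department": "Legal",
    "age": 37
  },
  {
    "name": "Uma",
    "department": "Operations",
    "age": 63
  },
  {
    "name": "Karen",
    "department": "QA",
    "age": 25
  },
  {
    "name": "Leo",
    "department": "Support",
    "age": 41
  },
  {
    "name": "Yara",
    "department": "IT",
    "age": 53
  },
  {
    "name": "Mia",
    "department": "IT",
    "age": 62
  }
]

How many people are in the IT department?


Scanning records for department = IT
  Record 6: Yara
  Record 7: Mia
Count: 2

ANSWER: 2


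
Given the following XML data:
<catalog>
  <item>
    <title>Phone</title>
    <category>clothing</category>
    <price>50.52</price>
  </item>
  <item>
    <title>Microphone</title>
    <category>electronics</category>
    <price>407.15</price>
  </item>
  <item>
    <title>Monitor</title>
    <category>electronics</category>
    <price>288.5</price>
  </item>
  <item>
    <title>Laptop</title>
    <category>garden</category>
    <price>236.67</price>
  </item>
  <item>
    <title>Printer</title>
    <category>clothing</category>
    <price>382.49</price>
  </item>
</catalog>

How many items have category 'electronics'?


Scanning <item> elements for <category>electronics</category>:
  Item 2: Microphone -> MATCH
  Item 3: Monitor -> MATCH
Count: 2

ANSWER: 2


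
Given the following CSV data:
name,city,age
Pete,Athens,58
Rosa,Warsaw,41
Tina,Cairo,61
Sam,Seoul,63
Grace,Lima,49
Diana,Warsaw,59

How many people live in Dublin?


Scanning city column for 'Dublin':
Total matches: 0

ANSWER: 0


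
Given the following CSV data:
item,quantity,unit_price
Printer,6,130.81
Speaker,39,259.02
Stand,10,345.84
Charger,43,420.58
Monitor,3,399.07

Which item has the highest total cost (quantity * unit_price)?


Computing row totals:
  Printer: 784.86
  Speaker: 10101.78
  Stand: 3458.4
  Charger: 18084.94
  Monitor: 1197.21
Maximum: Charger (18084.94)

ANSWER: Charger


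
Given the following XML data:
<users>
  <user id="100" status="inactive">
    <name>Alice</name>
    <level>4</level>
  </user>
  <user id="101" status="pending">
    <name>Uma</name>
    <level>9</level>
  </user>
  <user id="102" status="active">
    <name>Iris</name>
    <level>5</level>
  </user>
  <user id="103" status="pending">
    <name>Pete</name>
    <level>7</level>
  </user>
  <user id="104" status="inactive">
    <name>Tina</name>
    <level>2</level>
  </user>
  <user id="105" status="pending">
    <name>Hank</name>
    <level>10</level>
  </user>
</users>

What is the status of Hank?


Finding user with name = Hank
user id="105" status="pending"

ANSWER: pending


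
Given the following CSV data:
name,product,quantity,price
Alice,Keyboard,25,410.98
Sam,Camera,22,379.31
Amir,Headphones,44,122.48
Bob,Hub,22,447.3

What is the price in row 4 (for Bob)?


Row 4: Bob
Column 'price' = 447.3

ANSWER: 447.3


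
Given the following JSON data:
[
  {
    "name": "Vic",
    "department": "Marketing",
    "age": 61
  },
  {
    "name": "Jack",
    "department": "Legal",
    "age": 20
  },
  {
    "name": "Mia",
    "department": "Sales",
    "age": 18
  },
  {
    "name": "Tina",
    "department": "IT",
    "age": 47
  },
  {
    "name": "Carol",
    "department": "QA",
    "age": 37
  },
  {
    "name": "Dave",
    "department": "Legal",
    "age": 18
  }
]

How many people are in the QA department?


Scanning records for department = QA
  Record 4: Carol
Count: 1

ANSWER: 1


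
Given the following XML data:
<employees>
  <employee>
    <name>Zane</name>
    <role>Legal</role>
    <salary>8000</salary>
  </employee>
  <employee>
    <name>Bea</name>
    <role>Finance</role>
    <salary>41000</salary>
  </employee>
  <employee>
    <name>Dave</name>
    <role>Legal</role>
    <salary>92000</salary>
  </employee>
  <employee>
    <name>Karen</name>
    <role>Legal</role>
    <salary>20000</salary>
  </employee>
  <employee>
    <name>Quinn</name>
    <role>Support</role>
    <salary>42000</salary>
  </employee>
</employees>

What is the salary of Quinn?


Searching for <employee> with <name>Quinn</name>
Found at position 5
<salary>42000</salary>

ANSWER: 42000


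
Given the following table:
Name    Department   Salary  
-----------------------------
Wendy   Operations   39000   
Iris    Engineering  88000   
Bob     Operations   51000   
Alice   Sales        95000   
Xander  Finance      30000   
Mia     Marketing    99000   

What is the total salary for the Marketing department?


Marketing department members:
  Mia: 99000
Total = 99000 = 99000

ANSWER: 99000


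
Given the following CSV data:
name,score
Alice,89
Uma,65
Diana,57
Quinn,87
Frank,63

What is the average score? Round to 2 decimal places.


Scores: 89, 65, 57, 87, 63
Sum = 361
Count = 5
Average = 361 / 5 = 72.20

ANSWER: 72.20


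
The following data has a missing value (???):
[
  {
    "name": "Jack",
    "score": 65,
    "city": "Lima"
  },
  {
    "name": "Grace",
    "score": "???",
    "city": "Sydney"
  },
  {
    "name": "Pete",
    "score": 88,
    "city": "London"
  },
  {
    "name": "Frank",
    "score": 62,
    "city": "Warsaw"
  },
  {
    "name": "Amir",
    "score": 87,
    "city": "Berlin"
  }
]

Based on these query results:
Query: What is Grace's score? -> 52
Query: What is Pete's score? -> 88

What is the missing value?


The missing value is Grace's score
From query: Grace's score = 52

ANSWER: 52


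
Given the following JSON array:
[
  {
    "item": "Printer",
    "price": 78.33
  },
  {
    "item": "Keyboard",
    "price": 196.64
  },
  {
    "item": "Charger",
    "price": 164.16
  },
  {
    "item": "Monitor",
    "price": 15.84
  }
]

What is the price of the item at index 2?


Array index 2 -> Charger
price = 164.16

ANSWER: 164.16


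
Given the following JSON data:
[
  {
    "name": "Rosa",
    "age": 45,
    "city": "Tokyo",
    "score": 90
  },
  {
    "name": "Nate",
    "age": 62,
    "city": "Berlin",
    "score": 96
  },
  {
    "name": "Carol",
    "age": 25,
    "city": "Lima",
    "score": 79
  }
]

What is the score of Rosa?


Looking up record where name = Rosa
Record index: 0
Field 'score' = 90

ANSWER: 90


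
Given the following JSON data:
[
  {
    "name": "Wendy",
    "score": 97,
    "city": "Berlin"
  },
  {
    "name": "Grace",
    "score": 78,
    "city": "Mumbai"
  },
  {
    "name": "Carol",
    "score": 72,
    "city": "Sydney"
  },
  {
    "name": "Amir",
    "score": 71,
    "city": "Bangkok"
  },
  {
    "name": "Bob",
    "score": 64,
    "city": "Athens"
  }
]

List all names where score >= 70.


Filtering records where score >= 70:
  Wendy (score=97) -> YES
  Grace (score=78) -> YES
  Carol (score=72) -> YES
  Amir (score=71) -> YES
  Bob (score=64) -> no


ANSWER: Wendy, Grace, Carol, Amir


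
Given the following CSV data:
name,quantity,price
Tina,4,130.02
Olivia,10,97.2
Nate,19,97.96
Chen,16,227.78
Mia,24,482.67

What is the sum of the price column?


Values in 'price' column:
  Row 1: 130.02
  Row 2: 97.2
  Row 3: 97.96
  Row 4: 227.78
  Row 5: 482.67
Sum = 130.02 + 97.2 + 97.96 + 227.78 + 482.67 = 1035.63

ANSWER: 1035.63


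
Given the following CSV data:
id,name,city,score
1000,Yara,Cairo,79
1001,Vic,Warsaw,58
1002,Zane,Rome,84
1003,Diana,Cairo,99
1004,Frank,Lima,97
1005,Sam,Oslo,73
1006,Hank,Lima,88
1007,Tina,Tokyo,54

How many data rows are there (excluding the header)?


Counting rows (excluding header):
Header: id,name,city,score
Data rows: 8

ANSWER: 8


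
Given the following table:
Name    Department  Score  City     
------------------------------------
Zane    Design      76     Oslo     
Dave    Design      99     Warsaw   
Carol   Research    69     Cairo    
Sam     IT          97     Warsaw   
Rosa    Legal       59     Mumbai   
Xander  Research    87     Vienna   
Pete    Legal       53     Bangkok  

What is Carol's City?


Row 3: Carol
City = Cairo

ANSWER: Cairo


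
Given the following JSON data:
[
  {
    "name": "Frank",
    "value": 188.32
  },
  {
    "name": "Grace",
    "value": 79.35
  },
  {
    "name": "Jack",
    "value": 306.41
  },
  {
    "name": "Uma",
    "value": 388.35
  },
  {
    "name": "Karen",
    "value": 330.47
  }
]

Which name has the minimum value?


Comparing values:
  Frank: 188.32
  Grace: 79.35
  Jack: 306.41
  Uma: 388.35
  Karen: 330.47
Minimum: Grace (79.35)

ANSWER: Grace


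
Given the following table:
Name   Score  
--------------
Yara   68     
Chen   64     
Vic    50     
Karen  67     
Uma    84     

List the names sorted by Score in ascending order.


Sorting by Score (ascending):
  Vic: 50
  Chen: 64
  Karen: 67
  Yara: 68
  Uma: 84


ANSWER: Vic, Chen, Karen, Yara, Uma


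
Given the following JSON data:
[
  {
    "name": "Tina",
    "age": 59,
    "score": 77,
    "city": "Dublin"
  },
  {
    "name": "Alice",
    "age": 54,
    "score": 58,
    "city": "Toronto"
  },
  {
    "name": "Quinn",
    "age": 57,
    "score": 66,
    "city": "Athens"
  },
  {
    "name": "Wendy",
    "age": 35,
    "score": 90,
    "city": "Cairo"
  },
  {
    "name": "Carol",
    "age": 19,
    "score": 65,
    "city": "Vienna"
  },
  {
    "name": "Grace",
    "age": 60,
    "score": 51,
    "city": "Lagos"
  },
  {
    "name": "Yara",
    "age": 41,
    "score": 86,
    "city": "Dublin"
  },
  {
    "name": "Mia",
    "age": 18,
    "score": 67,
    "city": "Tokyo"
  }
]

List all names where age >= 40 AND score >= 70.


Checking both conditions:
  Tina (age=59, score=77) -> YES
  Alice (age=54, score=58) -> no
  Quinn (age=57, score=66) -> no
  Wendy (age=35, score=90) -> no
  Carol (age=19, score=65) -> no
  Grace (age=60, score=51) -> no
  Yara (age=41, score=86) -> YES
  Mia (age=18, score=67) -> no


ANSWER: Tina, Yara


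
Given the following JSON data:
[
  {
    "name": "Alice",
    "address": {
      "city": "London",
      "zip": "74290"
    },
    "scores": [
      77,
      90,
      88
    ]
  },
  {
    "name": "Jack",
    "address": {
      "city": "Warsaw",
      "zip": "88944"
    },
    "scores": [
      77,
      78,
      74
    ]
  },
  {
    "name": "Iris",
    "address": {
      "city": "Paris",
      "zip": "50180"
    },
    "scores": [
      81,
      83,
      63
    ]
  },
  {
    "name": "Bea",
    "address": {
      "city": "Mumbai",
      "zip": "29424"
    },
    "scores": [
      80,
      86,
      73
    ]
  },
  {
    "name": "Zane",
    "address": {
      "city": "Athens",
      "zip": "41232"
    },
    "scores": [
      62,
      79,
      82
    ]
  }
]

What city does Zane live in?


Path: records[4].address.city
Value: Athens

ANSWER: Athens


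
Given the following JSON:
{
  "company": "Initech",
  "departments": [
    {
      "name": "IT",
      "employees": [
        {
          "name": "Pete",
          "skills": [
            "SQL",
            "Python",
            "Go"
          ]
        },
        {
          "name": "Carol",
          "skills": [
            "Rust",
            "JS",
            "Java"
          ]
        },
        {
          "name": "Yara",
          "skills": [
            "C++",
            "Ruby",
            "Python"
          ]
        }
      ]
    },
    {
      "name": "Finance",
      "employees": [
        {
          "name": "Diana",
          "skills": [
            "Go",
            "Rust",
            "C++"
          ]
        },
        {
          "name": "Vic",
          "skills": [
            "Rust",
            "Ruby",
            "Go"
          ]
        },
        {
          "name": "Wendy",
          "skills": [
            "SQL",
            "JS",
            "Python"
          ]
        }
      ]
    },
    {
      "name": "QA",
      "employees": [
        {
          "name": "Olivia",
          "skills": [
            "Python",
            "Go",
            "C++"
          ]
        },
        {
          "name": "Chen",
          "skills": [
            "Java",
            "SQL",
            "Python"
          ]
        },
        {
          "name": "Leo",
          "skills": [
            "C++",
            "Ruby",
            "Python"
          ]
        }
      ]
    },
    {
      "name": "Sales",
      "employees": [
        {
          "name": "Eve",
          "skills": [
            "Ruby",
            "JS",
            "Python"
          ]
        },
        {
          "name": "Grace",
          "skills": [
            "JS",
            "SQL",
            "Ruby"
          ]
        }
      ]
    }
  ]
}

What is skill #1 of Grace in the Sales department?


Path: departments[3].employees[1].skills[0]
Value: JS

ANSWER: JS
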